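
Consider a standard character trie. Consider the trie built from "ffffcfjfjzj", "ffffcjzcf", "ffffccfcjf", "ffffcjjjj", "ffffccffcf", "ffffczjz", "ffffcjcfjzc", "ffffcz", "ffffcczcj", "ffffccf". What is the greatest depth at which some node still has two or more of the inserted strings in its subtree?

7

Equivalently: take the maximum, over all pairs, of their longest common prefix length.
"ffffccf" and "ffffccfcjf" agree on "ffffccf" (7 characters) before diverging; nothing deeper is shared.
Longest shared-prefix length: 7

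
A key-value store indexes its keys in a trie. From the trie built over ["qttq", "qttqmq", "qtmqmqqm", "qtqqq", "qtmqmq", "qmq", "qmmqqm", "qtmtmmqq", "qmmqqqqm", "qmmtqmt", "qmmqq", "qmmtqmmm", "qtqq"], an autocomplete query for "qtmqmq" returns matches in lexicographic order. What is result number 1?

DFS of the "qtmqmq" subtree visits, in order: "qtmqmq", "qtmqmqqm"
The 1st is qtmqmq.

qtmqmq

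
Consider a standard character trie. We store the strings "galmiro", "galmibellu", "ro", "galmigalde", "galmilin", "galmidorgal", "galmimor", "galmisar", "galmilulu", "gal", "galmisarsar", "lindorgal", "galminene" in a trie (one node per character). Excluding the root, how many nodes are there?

53

Count nodes per top-level branch (shared prefixes stored once):
  'g'-branch (gal, galmibellu, galmidorgal, galmigalde, galmilin, galmilulu, galmimor, galminene, galmiro, galmisar, galmisarsar): 42 nodes
  'l'-branch (lindorgal): 9 nodes
  'r'-branch (ro): 2 nodes
Sum: 53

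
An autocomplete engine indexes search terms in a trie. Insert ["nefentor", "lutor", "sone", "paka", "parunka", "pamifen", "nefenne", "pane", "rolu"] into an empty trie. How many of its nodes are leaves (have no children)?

9

Leaves are exactly the stored words that no other stored word extends.
Those words: "lutor", "nefenne", "nefentor", "paka", "pamifen", "pane", "parunka", "rolu", "sone"
Leaf count: 9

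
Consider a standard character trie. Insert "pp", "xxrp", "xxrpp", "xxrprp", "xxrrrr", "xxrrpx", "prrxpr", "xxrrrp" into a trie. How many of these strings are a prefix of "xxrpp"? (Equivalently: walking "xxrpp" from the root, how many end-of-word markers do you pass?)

Traverse "xxrpp" character by character; count nodes along the way that are marked as word ends.
Prefixes of the query that are stored words: "xxrp", "xxrpp"
Count: 2

2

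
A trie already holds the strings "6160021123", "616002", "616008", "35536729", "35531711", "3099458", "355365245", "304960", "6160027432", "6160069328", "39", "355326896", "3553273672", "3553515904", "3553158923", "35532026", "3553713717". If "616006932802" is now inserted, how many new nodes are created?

2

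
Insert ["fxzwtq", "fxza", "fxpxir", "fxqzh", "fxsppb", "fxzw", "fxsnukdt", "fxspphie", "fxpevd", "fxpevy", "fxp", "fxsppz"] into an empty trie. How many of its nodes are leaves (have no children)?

10

A leaf is a node with no children — equivalently, the end of a word that is not a proper prefix of any other stored word.
Those words: "fxpevd", "fxpevy", "fxpxir", "fxqzh", "fxsnukdt", "fxsppb", "fxspphie", "fxsppz", "fxza", "fxzwtq"
Leaf count: 10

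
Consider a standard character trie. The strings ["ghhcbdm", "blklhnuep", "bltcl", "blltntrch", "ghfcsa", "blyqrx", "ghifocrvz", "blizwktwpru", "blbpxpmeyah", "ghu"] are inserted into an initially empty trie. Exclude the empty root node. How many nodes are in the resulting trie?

Insert word by word; a character creates a node only if that edge doesn't already exist:
  "ghhcbdm" → 7 new (g, h, h, c, b, d, m)
  "blklhnuep" → 9 new (b, l, k, l, h, n, u, e, p)
  "bltcl" → prefix "bl" already present; 3 new (t, c, l)
  "blltntrch" → prefix "bl" already present; 7 new (l, t, n, t, r, c, h)
  "ghfcsa" → prefix "gh" already present; 4 new (f, c, s, a)
  "blyqrx" → prefix "bl" already present; 4 new (y, q, r, x)
  "ghifocrvz" → prefix "gh" already present; 7 new (i, f, o, c, r, v, z)
  "blizwktwpru" → prefix "bl" already present; 9 new (i, z, w, k, t, w, p, r, u)
  "blbpxpmeyah" → prefix "bl" already present; 9 new (b, p, x, p, m, e, y, a, h)
  "ghu" → prefix "gh" already present; 1 new (u)
Total nodes = 7 + 9 + 3 + 7 + 4 + 4 + 7 + 9 + 9 + 1 = 60

60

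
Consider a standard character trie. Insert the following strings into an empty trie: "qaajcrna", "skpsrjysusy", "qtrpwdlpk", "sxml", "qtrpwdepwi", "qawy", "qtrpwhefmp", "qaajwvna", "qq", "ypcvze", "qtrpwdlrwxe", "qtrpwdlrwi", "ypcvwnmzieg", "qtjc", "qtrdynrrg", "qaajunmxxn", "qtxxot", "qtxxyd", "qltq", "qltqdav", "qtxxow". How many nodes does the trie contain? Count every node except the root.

Insert word by word; a character creates a node only if that edge doesn't already exist:
  "qaajcrna" → 8 new (q, a, a, j, c, r, n, a)
  "skpsrjysusy" → 11 new (s, k, p, s, r, j, y, s, u, s, y)
  "qtrpwdlpk" → prefix "q" already present; 8 new (t, r, p, w, d, l, p, k)
  "sxml" → prefix "s" already present; 3 new (x, m, l)
  "qtrpwdepwi" → prefix "qtrpwd" already present; 4 new (e, p, w, i)
  "qawy" → prefix "qa" already present; 2 new (w, y)
  "qtrpwhefmp" → prefix "qtrpw" already present; 5 new (h, e, f, m, p)
  "qaajwvna" → prefix "qaaj" already present; 4 new (w, v, n, a)
  "qq" → prefix "q" already present; 1 new (q)
  "ypcvze" → 6 new (y, p, c, v, z, e)
  "qtrpwdlrwxe" → prefix "qtrpwdl" already present; 4 new (r, w, x, e)
  "qtrpwdlrwi" → prefix "qtrpwdlrw" already present; 1 new (i)
  "ypcvwnmzieg" → prefix "ypcv" already present; 7 new (w, n, m, z, i, e, g)
  "qtjc" → prefix "qt" already present; 2 new (j, c)
  "qtrdynrrg" → prefix "qtr" already present; 6 new (d, y, n, r, r, g)
  "qaajunmxxn" → prefix "qaaj" already present; 6 new (u, n, m, x, x, n)
  "qtxxot" → prefix "qt" already present; 4 new (x, x, o, t)
  "qtxxyd" → prefix "qtxx" already present; 2 new (y, d)
  "qltq" → prefix "q" already present; 3 new (l, t, q)
  "qltqdav" → prefix "qltq" already present; 3 new (d, a, v)
  "qtxxow" → prefix "qtxxo" already present; 1 new (w)
Total nodes = 8 + 11 + 8 + 3 + 4 + 2 + 5 + 4 + 1 + 6 + 4 + 1 + 7 + 2 + 6 + 6 + 4 + 2 + 3 + 3 + 1 = 91

91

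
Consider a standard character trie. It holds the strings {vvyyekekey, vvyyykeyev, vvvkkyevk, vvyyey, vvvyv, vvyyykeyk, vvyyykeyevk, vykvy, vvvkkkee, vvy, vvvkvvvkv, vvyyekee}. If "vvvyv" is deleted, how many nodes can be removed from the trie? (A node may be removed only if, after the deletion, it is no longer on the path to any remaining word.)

2

A node on "vvvyv"'s path can go only if nothing else ends at it or branches off below it.
The suffix "yv" (2 nodes) is used only by "vvvyv"; the node for "vvv" still has the child "k", so pruning stops there.
Nodes removed: 2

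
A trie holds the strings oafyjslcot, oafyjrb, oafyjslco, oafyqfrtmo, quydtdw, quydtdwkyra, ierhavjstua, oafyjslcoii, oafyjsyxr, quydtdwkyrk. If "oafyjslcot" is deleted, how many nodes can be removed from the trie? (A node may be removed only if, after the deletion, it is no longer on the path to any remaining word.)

A node on "oafyjslcot"'s path can go only if nothing else ends at it or branches off below it.
The suffix "t" (1 node) is used only by "oafyjslcot"; the node for "oafyjslco" still has the child "i", so pruning stops there.
Nodes removed: 1

1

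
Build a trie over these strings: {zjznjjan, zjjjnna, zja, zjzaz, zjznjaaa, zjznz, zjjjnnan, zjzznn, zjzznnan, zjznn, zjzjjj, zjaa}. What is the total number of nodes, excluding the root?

31

Trace insertions, counting only characters that open a new branch:
  "zjznjjan" → 8 new (z, j, z, n, j, j, a, n)
  "zjjjnna" → prefix "zj" already present; 5 new (j, j, n, n, a)
  "zja" → prefix "zj" already present; 1 new (a)
  "zjzaz" → prefix "zjz" already present; 2 new (a, z)
  "zjznjaaa" → prefix "zjznj" already present; 3 new (a, a, a)
  "zjznz" → prefix "zjzn" already present; 1 new (z)
  "zjjjnnan" → prefix "zjjjnna" already present; 1 new (n)
  "zjzznn" → prefix "zjz" already present; 3 new (z, n, n)
  "zjzznnan" → prefix "zjzznn" already present; 2 new (a, n)
  "zjznn" → prefix "zjzn" already present; 1 new (n)
  "zjzjjj" → prefix "zjz" already present; 3 new (j, j, j)
  "zjaa" → prefix "zja" already present; 1 new (a)
Total nodes = 8 + 5 + 1 + 2 + 3 + 1 + 1 + 3 + 2 + 1 + 3 + 1 = 31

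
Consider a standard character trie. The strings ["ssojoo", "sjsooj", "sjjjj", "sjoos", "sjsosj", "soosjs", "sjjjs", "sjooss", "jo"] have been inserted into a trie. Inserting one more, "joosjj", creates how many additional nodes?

4

"jo" is already a path in the trie; the remaining "osjj" must be added.
Each of the 4 remaining characters creates one node.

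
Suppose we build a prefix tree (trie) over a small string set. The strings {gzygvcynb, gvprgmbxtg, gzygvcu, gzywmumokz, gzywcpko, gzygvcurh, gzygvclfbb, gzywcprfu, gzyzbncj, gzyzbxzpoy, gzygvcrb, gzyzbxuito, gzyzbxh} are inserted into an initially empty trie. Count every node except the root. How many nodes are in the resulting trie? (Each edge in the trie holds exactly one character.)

56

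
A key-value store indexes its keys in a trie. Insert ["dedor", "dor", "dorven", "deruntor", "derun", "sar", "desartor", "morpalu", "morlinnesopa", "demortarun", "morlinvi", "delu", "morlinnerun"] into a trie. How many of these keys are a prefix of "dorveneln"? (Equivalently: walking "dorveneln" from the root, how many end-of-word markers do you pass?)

Check each prefix of "dorveneln" against the stored set — each match is an end-marker on the path.
Prefixes of the query that are stored words: "dor", "dorven"
Count: 2

2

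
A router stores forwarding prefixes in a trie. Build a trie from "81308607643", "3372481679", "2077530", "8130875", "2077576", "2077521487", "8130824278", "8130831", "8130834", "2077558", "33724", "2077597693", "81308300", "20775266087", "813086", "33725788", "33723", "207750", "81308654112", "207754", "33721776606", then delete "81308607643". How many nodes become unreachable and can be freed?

Walk "81308607643" from the leaf back toward the root, removing each node that no remaining word uses.
The suffix "07643" (5 nodes) is used only by "81308607643"; the node for "813086" still has the child "5", so pruning stops there.
Nodes removed: 5

5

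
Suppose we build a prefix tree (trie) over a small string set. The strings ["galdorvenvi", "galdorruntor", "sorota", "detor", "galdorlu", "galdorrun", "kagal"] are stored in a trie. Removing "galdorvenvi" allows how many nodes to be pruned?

5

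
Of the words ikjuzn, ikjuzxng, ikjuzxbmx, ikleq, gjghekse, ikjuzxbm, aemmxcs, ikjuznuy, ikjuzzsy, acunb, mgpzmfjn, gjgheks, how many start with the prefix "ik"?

Traverse to the node for "ik", then collect every word in that subtree.
Matches: "ikjuzn", "ikjuznuy", "ikjuzxbm", "ikjuzxbmx", "ikjuzxng", "ikjuzzsy", "ikleq"
Count: 7

7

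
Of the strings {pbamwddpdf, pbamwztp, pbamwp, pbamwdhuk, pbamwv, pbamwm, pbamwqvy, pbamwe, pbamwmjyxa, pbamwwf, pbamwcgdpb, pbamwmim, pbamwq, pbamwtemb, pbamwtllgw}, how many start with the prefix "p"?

15

Filter for entries beginning with "p":
Words under "p": pbamwcgdpb, pbamwddpdf, pbamwdhuk, pbamwe, pbamwm, pbamwmim, pbamwmjyxa, pbamwp, pbamwq, pbamwqvy, pbamwtemb, pbamwtllgw, pbamwv, pbamwwf, pbamwztp
Count: 15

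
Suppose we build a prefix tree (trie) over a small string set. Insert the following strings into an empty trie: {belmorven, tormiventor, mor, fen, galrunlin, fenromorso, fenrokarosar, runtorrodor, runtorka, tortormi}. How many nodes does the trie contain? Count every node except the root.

67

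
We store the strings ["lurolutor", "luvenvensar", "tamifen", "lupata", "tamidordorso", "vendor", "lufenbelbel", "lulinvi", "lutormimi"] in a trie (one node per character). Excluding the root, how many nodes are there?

64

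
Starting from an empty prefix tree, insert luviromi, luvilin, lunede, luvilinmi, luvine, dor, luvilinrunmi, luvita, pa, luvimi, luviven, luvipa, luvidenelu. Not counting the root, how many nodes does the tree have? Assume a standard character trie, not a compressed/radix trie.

44

For each word, the new-node count is its length minus the longest prefix already in the trie:
  "luviromi" → 8 new (l, u, v, i, r, o, m, i)
  "luvilin" → prefix "luvi" already present; 3 new (l, i, n)
  "lunede" → prefix "lu" already present; 4 new (n, e, d, e)
  "luvilinmi" → prefix "luvilin" already present; 2 new (m, i)
  "luvine" → prefix "luvi" already present; 2 new (n, e)
  "dor" → 3 new (d, o, r)
  "luvilinrunmi" → prefix "luvilin" already present; 5 new (r, u, n, m, i)
  "luvita" → prefix "luvi" already present; 2 new (t, a)
  "pa" → 2 new (p, a)
  "luvimi" → prefix "luvi" already present; 2 new (m, i)
  "luviven" → prefix "luvi" already present; 3 new (v, e, n)
  "luvipa" → prefix "luvi" already present; 2 new (p, a)
  "luvidenelu" → prefix "luvi" already present; 6 new (d, e, n, e, l, u)
Total nodes = 8 + 3 + 4 + 2 + 2 + 3 + 5 + 2 + 2 + 2 + 3 + 2 + 6 = 44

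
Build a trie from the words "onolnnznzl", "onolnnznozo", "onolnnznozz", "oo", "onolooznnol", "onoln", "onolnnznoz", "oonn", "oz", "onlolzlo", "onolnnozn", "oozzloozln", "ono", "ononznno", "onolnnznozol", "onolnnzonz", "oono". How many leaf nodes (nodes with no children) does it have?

12

Leaves are exactly the stored words that no other stored word extends.
Those words: "onlolzlo", "onolnnozn", "onolnnznozol", "onolnnznozz", "onolnnznzl", "onolnnzonz", "onolooznnol", "ononznno", "oonn", "oono", "oozzloozln", "oz"
Leaf count: 12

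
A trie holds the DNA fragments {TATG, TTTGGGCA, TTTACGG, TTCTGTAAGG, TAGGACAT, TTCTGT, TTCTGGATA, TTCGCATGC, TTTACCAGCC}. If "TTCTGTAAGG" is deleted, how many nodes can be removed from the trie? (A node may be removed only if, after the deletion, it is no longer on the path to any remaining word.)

4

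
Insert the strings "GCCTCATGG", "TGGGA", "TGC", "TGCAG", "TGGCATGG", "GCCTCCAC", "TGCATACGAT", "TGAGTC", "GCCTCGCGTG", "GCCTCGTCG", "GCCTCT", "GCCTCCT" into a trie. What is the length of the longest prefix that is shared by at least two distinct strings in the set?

6

Look for the deepest trie node that still has at least two words in its subtree.
e.g. "GCCTCCAC" and "GCCTCCT" share the prefix "GCCTCC" of length 6; no pair shares a longer one.
Longest shared-prefix length: 6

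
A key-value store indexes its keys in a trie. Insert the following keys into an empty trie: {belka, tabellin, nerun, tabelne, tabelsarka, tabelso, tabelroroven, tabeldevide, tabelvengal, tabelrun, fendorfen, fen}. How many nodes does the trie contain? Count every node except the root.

Insert word by word; a character creates a node only if that edge doesn't already exist:
  "belka" → 5 new (b, e, l, k, a)
  "tabellin" → 8 new (t, a, b, e, l, l, i, n)
  "nerun" → 5 new (n, e, r, u, n)
  "tabelne" → prefix "tabel" already present; 2 new (n, e)
  "tabelsarka" → prefix "tabel" already present; 5 new (s, a, r, k, a)
  "tabelso" → prefix "tabels" already present; 1 new (o)
  "tabelroroven" → prefix "tabel" already present; 7 new (r, o, r, o, v, e, n)
  "tabeldevide" → prefix "tabel" already present; 6 new (d, e, v, i, d, e)
  "tabelvengal" → prefix "tabel" already present; 6 new (v, e, n, g, a, l)
  "tabelrun" → prefix "tabelr" already present; 2 new (u, n)
  "fendorfen" → 9 new (f, e, n, d, o, r, f, e, n)
  "fen" → prefix "fen" already present; 0 new (none)
Total nodes = 5 + 8 + 5 + 2 + 5 + 1 + 7 + 6 + 6 + 2 + 9 + 0 = 56

56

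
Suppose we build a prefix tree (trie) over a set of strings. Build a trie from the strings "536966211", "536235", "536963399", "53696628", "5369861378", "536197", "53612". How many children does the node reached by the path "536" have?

Walk "536" from the root, arriving at one node.
Distinct next characters after "536": 1, 2, 9.
That node has 3 child edges.

3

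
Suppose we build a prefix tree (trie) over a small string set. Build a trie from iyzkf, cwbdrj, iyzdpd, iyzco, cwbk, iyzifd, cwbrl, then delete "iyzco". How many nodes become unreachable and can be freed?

Walk "iyzco" from the leaf back toward the root, removing each node that no remaining word uses.
The suffix "co" (2 nodes) is used only by "iyzco"; the node for "iyz" still has the child "k", so pruning stops there.
Nodes removed: 2

2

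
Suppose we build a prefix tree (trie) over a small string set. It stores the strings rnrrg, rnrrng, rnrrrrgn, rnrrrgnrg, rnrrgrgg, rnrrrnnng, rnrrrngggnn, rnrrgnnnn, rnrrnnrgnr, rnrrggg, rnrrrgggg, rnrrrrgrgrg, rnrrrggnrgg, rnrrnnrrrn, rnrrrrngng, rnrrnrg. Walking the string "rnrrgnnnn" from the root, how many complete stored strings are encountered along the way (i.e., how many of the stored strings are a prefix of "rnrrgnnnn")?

Walk "rnrrgnnnn" from the root; an end-of-word marker is hit whenever a stored word is a prefix of "rnrrgnnnn".
Prefixes of the query that are stored words: "rnrrg", "rnrrgnnnn"
Count: 2

2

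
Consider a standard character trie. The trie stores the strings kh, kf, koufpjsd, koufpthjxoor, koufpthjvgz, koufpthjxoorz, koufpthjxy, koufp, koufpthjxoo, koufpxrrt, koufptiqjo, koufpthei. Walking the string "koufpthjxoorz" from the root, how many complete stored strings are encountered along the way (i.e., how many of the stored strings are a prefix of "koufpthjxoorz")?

Traverse "koufpthjxoorz" character by character; count nodes along the way that are marked as word ends.
Prefixes of the query that are stored words: "koufp", "koufpthjxoo", "koufpthjxoor", "koufpthjxoorz"
Count: 4

4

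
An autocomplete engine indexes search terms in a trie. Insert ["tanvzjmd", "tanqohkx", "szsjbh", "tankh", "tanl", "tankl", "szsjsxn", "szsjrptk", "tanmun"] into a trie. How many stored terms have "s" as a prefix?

Filter for entries beginning with "s":
Matches: "szsjbh", "szsjrptk", "szsjsxn"
Count: 3

3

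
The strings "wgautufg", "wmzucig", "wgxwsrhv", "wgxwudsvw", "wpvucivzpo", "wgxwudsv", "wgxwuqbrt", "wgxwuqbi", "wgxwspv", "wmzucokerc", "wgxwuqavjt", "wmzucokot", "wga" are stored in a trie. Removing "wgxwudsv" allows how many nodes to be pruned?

0

A node on "wgxwudsv"'s path can go only if nothing else ends at it or branches off below it.
Every node on "wgxwudsv" is still needed (e.g. by "wgxwudsvw"), so nothing is freed.
Nodes removed: 0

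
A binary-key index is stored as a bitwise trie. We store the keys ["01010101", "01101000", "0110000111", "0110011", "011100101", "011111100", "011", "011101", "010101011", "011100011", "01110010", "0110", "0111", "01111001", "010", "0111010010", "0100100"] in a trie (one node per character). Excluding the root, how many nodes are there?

Trace insertions, counting only characters that open a new branch:
  "01010101" → 8 new (0, 1, 0, 1, 0, 1, 0, 1)
  "01101000" → prefix "01" already present; 6 new (1, 0, 1, 0, 0, 0)
  "0110000111" → prefix "0110" already present; 6 new (0, 0, 0, 1, 1, 1)
  "0110011" → prefix "01100" already present; 2 new (1, 1)
  "011100101" → prefix "011" already present; 6 new (1, 0, 0, 1, 0, 1)
  "011111100" → prefix "0111" already present; 5 new (1, 1, 1, 0, 0)
  "011" → prefix "011" already present; 0 new (none)
  "011101" → prefix "01110" already present; 1 new (1)
  "010101011" → prefix "01010101" already present; 1 new (1)
  "011100011" → prefix "011100" already present; 3 new (0, 1, 1)
  "01110010" → prefix "01110010" already present; 0 new (none)
  "0110" → prefix "0110" already present; 0 new (none)
  "0111" → prefix "0111" already present; 0 new (none)
  "01111001" → prefix "01111" already present; 3 new (0, 0, 1)
  "010" → prefix "010" already present; 0 new (none)
  "0111010010" → prefix "011101" already present; 4 new (0, 0, 1, 0)
  "0100100" → prefix "010" already present; 4 new (0, 1, 0, 0)
Total nodes = 8 + 6 + 6 + 2 + 6 + 5 + 0 + 1 + 1 + 3 + 0 + 0 + 0 + 3 + 0 + 4 + 4 = 49

49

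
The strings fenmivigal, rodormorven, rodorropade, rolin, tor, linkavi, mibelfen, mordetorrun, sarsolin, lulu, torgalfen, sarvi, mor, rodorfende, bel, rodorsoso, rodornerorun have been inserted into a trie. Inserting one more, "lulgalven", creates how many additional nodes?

6

The longest prefix of "lulgalven" already in the trie is "lul" (length 3).
New nodes needed: |"lulgalven"| − 3 = 9 − 3 = 6.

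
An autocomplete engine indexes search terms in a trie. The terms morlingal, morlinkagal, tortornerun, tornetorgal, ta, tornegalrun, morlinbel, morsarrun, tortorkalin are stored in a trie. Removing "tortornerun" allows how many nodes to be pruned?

A node on "tortornerun"'s path can go only if nothing else ends at it or branches off below it.
The suffix "nerun" (5 nodes) is used only by "tortornerun"; the node for "tortor" still has the child "k", so pruning stops there.
Nodes removed: 5

5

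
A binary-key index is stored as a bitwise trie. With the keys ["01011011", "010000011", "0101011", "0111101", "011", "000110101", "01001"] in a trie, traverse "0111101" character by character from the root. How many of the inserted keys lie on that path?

Check each prefix of "0111101" against the stored set — each match is an end-marker on the path.
Prefixes of the query that are stored words: "011", "0111101"
Count: 2

2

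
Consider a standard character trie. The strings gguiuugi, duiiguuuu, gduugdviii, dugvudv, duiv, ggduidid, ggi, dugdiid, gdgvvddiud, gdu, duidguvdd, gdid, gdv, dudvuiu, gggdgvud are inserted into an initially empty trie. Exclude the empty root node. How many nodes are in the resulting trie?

Insert word by word; a character creates a node only if that edge doesn't already exist:
  "gguiuugi" → 8 new (g, g, u, i, u, u, g, i)
  "duiiguuuu" → 9 new (d, u, i, i, g, u, u, u, u)
  "gduugdviii" → prefix "g" already present; 9 new (d, u, u, g, d, v, i, i, i)
  "dugvudv" → prefix "du" already present; 5 new (g, v, u, d, v)
  "duiv" → prefix "dui" already present; 1 new (v)
  "ggduidid" → prefix "gg" already present; 6 new (d, u, i, d, i, d)
  "ggi" → prefix "gg" already present; 1 new (i)
  "dugdiid" → prefix "dug" already present; 4 new (d, i, i, d)
  "gdgvvddiud" → prefix "gd" already present; 8 new (g, v, v, d, d, i, u, d)
  "gdu" → prefix "gdu" already present; 0 new (none)
  "duidguvdd" → prefix "dui" already present; 6 new (d, g, u, v, d, d)
  "gdid" → prefix "gd" already present; 2 new (i, d)
  "gdv" → prefix "gd" already present; 1 new (v)
  "dudvuiu" → prefix "du" already present; 5 new (d, v, u, i, u)
  "gggdgvud" → prefix "gg" already present; 6 new (g, d, g, v, u, d)
Total nodes = 8 + 9 + 9 + 5 + 1 + 6 + 1 + 4 + 8 + 0 + 6 + 2 + 1 + 5 + 6 = 71

71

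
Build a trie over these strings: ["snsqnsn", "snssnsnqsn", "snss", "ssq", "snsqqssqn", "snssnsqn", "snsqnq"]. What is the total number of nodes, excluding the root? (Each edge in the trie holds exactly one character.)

24

Count nodes per top-level branch (shared prefixes stored once):
  's'-branch (snsqnq, snsqnsn, snsqqssqn, snss, snssnsnqsn, snssnsqn, ssq): 24 nodes
Sum: 24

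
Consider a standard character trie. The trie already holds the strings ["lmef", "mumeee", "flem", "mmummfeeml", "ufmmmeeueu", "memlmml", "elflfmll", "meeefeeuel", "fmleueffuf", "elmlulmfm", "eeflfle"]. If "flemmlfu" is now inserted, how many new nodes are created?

"flem" is already a path in the trie; the remaining "mlfu" must be added.
New nodes needed: |"flemmlfu"| − 4 = 8 − 4 = 4.

4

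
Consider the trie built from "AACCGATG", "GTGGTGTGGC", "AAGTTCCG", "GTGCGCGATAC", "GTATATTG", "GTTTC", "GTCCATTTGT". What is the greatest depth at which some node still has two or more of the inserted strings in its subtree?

3

The deepest shared node is where two words last agree before diverging.
e.g. "GTGCGCGATAC" and "GTGGTGTGGC" share the prefix "GTG" of length 3; no pair shares a longer one.
Longest shared-prefix length: 3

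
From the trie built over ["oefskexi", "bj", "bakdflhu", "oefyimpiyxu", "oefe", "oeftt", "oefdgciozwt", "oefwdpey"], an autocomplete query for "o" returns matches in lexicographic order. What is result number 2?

oefe

Words with prefix "o", in lexicographic order: "oefdgciozwt", "oefe", "oefskexi", "oeftt", "oefwdpey", "oefyimpiyxu"
Position 2: oefe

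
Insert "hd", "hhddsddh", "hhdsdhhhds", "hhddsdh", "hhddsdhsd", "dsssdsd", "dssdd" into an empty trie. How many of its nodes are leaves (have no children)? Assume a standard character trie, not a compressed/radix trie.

6

A leaf is a node with no children — equivalently, the end of a word that is not a proper prefix of any other stored word.
Those words: "dssdd", "dsssdsd", "hd", "hhddsddh", "hhddsdhsd", "hhdsdhhhds"
Leaf count: 6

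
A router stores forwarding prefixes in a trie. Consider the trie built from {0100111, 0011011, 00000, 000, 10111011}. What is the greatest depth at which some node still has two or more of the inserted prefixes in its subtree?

3

The deepest shared node is where two words last agree before diverging.
e.g. "000" and "00000" share the prefix "000" of length 3; no pair shares a longer one.
Longest shared-prefix length: 3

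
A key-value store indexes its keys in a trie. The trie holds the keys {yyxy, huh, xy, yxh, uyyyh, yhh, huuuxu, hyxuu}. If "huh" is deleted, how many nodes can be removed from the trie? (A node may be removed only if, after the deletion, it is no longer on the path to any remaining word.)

A node on "huh"'s path can go only if nothing else ends at it or branches off below it.
The suffix "h" (1 node) is used only by "huh"; the node for "hu" still has the child "u", so pruning stops there.
Nodes removed: 1

1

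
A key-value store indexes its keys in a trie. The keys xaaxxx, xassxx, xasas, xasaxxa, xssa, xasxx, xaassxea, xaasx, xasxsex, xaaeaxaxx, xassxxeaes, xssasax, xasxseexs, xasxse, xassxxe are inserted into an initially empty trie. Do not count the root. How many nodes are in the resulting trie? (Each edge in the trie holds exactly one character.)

Insert word by word; a character creates a node only if that edge doesn't already exist:
  "xaaxxx" → 6 new (x, a, a, x, x, x)
  "xassxx" → prefix "xa" already present; 4 new (s, s, x, x)
  "xasas" → prefix "xas" already present; 2 new (a, s)
  "xasaxxa" → prefix "xasa" already present; 3 new (x, x, a)
  "xssa" → prefix "x" already present; 3 new (s, s, a)
  "xasxx" → prefix "xas" already present; 2 new (x, x)
  "xaassxea" → prefix "xaa" already present; 5 new (s, s, x, e, a)
  "xaasx" → prefix "xaas" already present; 1 new (x)
  "xasxsex" → prefix "xasx" already present; 3 new (s, e, x)
  "xaaeaxaxx" → prefix "xaa" already present; 6 new (e, a, x, a, x, x)
  "xassxxeaes" → prefix "xassxx" already present; 4 new (e, a, e, s)
  "xssasax" → prefix "xssa" already present; 3 new (s, a, x)
  "xasxseexs" → prefix "xasxse" already present; 3 new (e, x, s)
  "xasxse" → prefix "xasxse" already present; 0 new (none)
  "xassxxe" → prefix "xassxxe" already present; 0 new (none)
Total nodes = 6 + 4 + 2 + 3 + 3 + 2 + 5 + 1 + 3 + 6 + 4 + 3 + 3 + 0 + 0 = 45

45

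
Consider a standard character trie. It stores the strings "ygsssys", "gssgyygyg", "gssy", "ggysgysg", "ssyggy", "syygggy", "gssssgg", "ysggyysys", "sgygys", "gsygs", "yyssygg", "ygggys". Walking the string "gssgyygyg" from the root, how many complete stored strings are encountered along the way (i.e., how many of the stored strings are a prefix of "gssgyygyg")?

1

Traverse "gssgyygyg" character by character; count nodes along the way that are marked as word ends.
Prefixes of the query that are stored words: "gssgyygyg"
Count: 1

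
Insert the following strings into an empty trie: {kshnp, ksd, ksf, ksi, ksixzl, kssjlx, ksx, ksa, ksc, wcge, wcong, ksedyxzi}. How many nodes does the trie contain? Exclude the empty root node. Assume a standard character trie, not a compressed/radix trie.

31

Insert word by word; a character creates a node only if that edge doesn't already exist:
  "kshnp" → 5 new (k, s, h, n, p)
  "ksd" → prefix "ks" already present; 1 new (d)
  "ksf" → prefix "ks" already present; 1 new (f)
  "ksi" → prefix "ks" already present; 1 new (i)
  "ksixzl" → prefix "ksi" already present; 3 new (x, z, l)
  "kssjlx" → prefix "ks" already present; 4 new (s, j, l, x)
  "ksx" → prefix "ks" already present; 1 new (x)
  "ksa" → prefix "ks" already present; 1 new (a)
  "ksc" → prefix "ks" already present; 1 new (c)
  "wcge" → 4 new (w, c, g, e)
  "wcong" → prefix "wc" already present; 3 new (o, n, g)
  "ksedyxzi" → prefix "ks" already present; 6 new (e, d, y, x, z, i)
Total nodes = 5 + 1 + 1 + 1 + 3 + 4 + 1 + 1 + 1 + 4 + 3 + 6 = 31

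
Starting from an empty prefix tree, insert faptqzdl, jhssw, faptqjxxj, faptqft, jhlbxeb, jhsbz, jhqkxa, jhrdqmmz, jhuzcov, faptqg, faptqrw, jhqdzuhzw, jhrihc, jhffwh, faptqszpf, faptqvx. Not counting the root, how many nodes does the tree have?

Trace insertions, counting only characters that open a new branch:
  "faptqzdl" → 8 new (f, a, p, t, q, z, d, l)
  "jhssw" → 5 new (j, h, s, s, w)
  "faptqjxxj" → prefix "faptq" already present; 4 new (j, x, x, j)
  "faptqft" → prefix "faptq" already present; 2 new (f, t)
  "jhlbxeb" → prefix "jh" already present; 5 new (l, b, x, e, b)
  "jhsbz" → prefix "jhs" already present; 2 new (b, z)
  "jhqkxa" → prefix "jh" already present; 4 new (q, k, x, a)
  "jhrdqmmz" → prefix "jh" already present; 6 new (r, d, q, m, m, z)
  "jhuzcov" → prefix "jh" already present; 5 new (u, z, c, o, v)
  "faptqg" → prefix "faptq" already present; 1 new (g)
  "faptqrw" → prefix "faptq" already present; 2 new (r, w)
  "jhqdzuhzw" → prefix "jhq" already present; 6 new (d, z, u, h, z, w)
  "jhrihc" → prefix "jhr" already present; 3 new (i, h, c)
  "jhffwh" → prefix "jh" already present; 4 new (f, f, w, h)
  "faptqszpf" → prefix "faptq" already present; 4 new (s, z, p, f)
  "faptqvx" → prefix "faptq" already present; 2 new (v, x)
Total nodes = 8 + 5 + 4 + 2 + 5 + 2 + 4 + 6 + 5 + 1 + 2 + 6 + 3 + 4 + 4 + 2 = 63

63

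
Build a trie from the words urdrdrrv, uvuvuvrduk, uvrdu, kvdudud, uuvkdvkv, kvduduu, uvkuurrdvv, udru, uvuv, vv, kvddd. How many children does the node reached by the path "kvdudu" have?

Walk "kvdudu" from the root, arriving at one node.
Characters that immediately follow "kvdudu" among the stored strings: {d, u}.
That node has 2 child edges.

2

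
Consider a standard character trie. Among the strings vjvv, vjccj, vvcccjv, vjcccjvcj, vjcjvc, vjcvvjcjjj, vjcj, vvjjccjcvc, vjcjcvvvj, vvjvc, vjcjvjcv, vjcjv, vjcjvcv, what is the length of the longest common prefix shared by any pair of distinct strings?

Equivalently: take the maximum, over all pairs, of their longest common prefix length.
"vjcjvc" and "vjcjvcv" agree on "vjcjvc" (6 characters) before diverging; nothing deeper is shared.
Longest shared-prefix length: 6

6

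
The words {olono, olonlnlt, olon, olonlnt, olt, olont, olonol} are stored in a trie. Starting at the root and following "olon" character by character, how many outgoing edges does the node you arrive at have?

3

Follow the path "olon" to its node, then look at its outgoing edges.
Characters that immediately follow "olon" among the stored strings: {l, o, t}.
That node has 3 child edges.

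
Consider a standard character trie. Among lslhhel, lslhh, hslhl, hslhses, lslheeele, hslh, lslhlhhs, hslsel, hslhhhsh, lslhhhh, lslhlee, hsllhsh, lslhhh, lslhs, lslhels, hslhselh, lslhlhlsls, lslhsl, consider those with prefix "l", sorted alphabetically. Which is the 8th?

lslhlhhs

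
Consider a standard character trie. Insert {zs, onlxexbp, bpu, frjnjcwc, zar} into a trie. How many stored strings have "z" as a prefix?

2

Walk to "z"; the words in its subtree are exactly those with that prefix.
Words under "z": zar, zs
Count: 2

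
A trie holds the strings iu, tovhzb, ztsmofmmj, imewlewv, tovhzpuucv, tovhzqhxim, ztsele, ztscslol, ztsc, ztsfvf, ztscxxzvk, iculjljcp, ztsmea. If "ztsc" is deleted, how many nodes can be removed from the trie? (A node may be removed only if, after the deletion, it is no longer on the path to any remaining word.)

Walk "ztsc" from the leaf back toward the root, removing each node that no remaining word uses.
Every node on "ztsc" is still needed (e.g. by "ztscslol"), so nothing is freed.
Nodes removed: 0

0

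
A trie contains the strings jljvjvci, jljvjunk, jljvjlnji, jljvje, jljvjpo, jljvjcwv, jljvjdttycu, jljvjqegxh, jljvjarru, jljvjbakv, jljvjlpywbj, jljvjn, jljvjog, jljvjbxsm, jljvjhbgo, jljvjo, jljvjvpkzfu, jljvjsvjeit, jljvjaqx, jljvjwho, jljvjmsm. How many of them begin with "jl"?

Walk to "jl"; the words in its subtree are exactly those with that prefix.
Words under "jl": jljvjaqx, jljvjarru, jljvjbakv, jljvjbxsm, jljvjcwv, jljvjdttycu, jljvje, jljvjhbgo, jljvjlnji, jljvjlpywbj, jljvjmsm, jljvjn, jljvjo, jljvjog, jljvjpo, jljvjqegxh, jljvjsvjeit, jljvjunk, jljvjvci, jljvjvpkzfu, jljvjwho
Count: 21

21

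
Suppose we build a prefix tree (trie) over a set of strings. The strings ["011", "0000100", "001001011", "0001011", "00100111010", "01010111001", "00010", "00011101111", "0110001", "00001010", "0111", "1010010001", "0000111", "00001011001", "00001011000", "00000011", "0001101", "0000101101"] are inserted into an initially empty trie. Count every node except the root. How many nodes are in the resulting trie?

For each word, the new-node count is its length minus the longest prefix already in the trie:
  "011" → 3 new (0, 1, 1)
  "0000100" → prefix "0" already present; 6 new (0, 0, 0, 1, 0, 0)
  "001001011" → prefix "00" already present; 7 new (1, 0, 0, 1, 0, 1, 1)
  "0001011" → prefix "000" already present; 4 new (1, 0, 1, 1)
  "00100111010" → prefix "001001" already present; 5 new (1, 1, 0, 1, 0)
  "01010111001" → prefix "01" already present; 9 new (0, 1, 0, 1, 1, 1, 0, 0, 1)
  "00010" → prefix "00010" already present; 0 new (none)
  "00011101111" → prefix "0001" already present; 7 new (1, 1, 0, 1, 1, 1, 1)
  "0110001" → prefix "011" already present; 4 new (0, 0, 0, 1)
  "00001010" → prefix "000010" already present; 2 new (1, 0)
  "0111" → prefix "011" already present; 1 new (1)
  "1010010001" → 10 new (1, 0, 1, 0, 0, 1, 0, 0, 0, 1)
  "0000111" → prefix "00001" already present; 2 new (1, 1)
  "00001011001" → prefix "0000101" already present; 4 new (1, 0, 0, 1)
  "00001011000" → prefix "0000101100" already present; 1 new (0)
  "00000011" → prefix "0000" already present; 4 new (0, 0, 1, 1)
  "0001101" → prefix "00011" already present; 2 new (0, 1)
  "0000101101" → prefix "000010110" already present; 1 new (1)
Total nodes = 3 + 6 + 7 + 4 + 5 + 9 + 0 + 7 + 4 + 2 + 1 + 10 + 2 + 4 + 1 + 4 + 2 + 1 = 72

72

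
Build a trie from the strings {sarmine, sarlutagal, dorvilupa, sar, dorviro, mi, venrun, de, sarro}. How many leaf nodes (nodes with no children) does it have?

8

Leaves are exactly the stored words that no other stored word extends.
Those words: "de", "dorvilupa", "dorviro", "mi", "sarlutagal", "sarmine", "sarro", "venrun"
Leaf count: 8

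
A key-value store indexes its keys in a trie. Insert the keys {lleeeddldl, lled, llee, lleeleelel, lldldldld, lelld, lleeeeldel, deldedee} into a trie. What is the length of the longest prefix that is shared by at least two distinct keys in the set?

5

Equivalently: take the maximum, over all pairs, of their longest common prefix length.
e.g. "lleeeddldl" and "lleeeeldel" share the prefix "lleee" of length 5; no pair shares a longer one.
Longest shared-prefix length: 5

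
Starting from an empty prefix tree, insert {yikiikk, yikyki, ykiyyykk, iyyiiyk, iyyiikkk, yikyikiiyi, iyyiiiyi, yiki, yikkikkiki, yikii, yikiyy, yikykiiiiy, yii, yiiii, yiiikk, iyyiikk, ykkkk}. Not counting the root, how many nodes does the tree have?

57

Insert word by word; a character creates a node only if that edge doesn't already exist:
  "yikiikk" → 7 new (y, i, k, i, i, k, k)
  "yikyki" → prefix "yik" already present; 3 new (y, k, i)
  "ykiyyykk" → prefix "y" already present; 7 new (k, i, y, y, y, k, k)
  "iyyiiyk" → 7 new (i, y, y, i, i, y, k)
  "iyyiikkk" → prefix "iyyii" already present; 3 new (k, k, k)
  "yikyikiiyi" → prefix "yiky" already present; 6 new (i, k, i, i, y, i)
  "iyyiiiyi" → prefix "iyyii" already present; 3 new (i, y, i)
  "yiki" → prefix "yiki" already present; 0 new (none)
  "yikkikkiki" → prefix "yik" already present; 7 new (k, i, k, k, i, k, i)
  "yikii" → prefix "yikii" already present; 0 new (none)
  "yikiyy" → prefix "yiki" already present; 2 new (y, y)
  "yikykiiiiy" → prefix "yikyki" already present; 4 new (i, i, i, y)
  "yii" → prefix "yi" already present; 1 new (i)
  "yiiii" → prefix "yii" already present; 2 new (i, i)
  "yiiikk" → prefix "yiii" already present; 2 new (k, k)
  "iyyiikk" → prefix "iyyiikk" already present; 0 new (none)
  "ykkkk" → prefix "yk" already present; 3 new (k, k, k)
Total nodes = 7 + 3 + 7 + 7 + 3 + 6 + 3 + 0 + 7 + 0 + 2 + 4 + 1 + 2 + 2 + 0 + 3 = 57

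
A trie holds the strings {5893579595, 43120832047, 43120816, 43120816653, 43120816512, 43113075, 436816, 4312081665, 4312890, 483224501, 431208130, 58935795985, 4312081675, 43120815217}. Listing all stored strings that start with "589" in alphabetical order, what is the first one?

Words with prefix "589", in lexicographic order: "5893579595", "58935795985"
The 1st is 5893579595.

5893579595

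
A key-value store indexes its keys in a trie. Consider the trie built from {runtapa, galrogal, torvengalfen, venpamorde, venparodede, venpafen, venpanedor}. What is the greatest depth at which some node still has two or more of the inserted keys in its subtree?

5

Equivalently: take the maximum, over all pairs, of their longest common prefix length.
e.g. "venpafen" and "venpamorde" share the prefix "venpa" of length 5; no pair shares a longer one.
Longest shared-prefix length: 5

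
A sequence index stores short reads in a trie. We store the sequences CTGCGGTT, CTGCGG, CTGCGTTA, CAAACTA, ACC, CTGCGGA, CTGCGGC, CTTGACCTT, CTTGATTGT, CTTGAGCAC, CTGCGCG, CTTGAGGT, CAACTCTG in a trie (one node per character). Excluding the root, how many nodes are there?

46

For each word, the new-node count is its length minus the longest prefix already in the trie:
  "CTGCGGTT" → 8 new (C, T, G, C, G, G, T, T)
  "CTGCGG" → prefix "CTGCGG" already present; 0 new (none)
  "CTGCGTTA" → prefix "CTGCG" already present; 3 new (T, T, A)
  "CAAACTA" → prefix "C" already present; 6 new (A, A, A, C, T, A)
  "ACC" → 3 new (A, C, C)
  "CTGCGGA" → prefix "CTGCGG" already present; 1 new (A)
  "CTGCGGC" → prefix "CTGCGG" already present; 1 new (C)
  "CTTGACCTT" → prefix "CT" already present; 7 new (T, G, A, C, C, T, T)
  "CTTGATTGT" → prefix "CTTGA" already present; 4 new (T, T, G, T)
  "CTTGAGCAC" → prefix "CTTGA" already present; 4 new (G, C, A, C)
  "CTGCGCG" → prefix "CTGCG" already present; 2 new (C, G)
  "CTTGAGGT" → prefix "CTTGAG" already present; 2 new (G, T)
  "CAACTCTG" → prefix "CAA" already present; 5 new (C, T, C, T, G)
Total nodes = 8 + 0 + 3 + 6 + 3 + 1 + 1 + 7 + 4 + 4 + 2 + 2 + 5 = 46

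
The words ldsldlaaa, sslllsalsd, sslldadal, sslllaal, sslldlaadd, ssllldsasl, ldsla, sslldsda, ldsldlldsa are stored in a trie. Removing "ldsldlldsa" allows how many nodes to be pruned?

4

After clearing the end-marker at "ldsldlldsa", prune upward until reaching a node still needed by another word.
The suffix "ldsa" (4 nodes) is used only by "ldsldlldsa"; the node for "ldsldl" still has the child "a", so pruning stops there.
Nodes removed: 4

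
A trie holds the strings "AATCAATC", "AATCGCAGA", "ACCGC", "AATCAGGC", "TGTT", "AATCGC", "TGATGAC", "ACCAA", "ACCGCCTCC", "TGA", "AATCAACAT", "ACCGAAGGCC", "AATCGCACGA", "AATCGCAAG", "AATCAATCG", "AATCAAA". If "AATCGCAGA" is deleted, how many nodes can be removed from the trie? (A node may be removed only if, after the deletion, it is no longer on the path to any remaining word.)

Walk "AATCGCAGA" from the leaf back toward the root, removing each node that no remaining word uses.
The suffix "GA" (2 nodes) is used only by "AATCGCAGA"; the node for "AATCGCA" still has the child "C", so pruning stops there.
Nodes removed: 2

2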